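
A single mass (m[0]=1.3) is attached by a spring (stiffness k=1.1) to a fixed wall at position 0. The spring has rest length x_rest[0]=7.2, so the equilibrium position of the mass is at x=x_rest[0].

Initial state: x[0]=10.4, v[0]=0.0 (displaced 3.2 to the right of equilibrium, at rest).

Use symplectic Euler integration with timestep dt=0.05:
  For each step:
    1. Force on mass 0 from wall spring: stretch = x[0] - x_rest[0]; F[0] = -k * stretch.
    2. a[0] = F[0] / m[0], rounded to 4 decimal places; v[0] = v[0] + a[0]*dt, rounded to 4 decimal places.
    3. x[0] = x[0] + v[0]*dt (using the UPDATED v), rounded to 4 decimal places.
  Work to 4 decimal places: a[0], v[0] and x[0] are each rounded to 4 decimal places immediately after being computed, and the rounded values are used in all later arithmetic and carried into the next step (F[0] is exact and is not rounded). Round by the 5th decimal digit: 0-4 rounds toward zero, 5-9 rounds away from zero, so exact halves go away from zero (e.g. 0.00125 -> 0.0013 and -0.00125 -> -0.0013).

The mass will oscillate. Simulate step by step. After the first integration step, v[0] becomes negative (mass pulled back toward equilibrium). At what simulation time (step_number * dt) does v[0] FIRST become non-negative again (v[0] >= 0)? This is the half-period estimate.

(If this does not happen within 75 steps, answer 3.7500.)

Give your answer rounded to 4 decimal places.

Answer: 3.4500

Derivation:
Step 0: x=[10.4000] v=[0.0000]
Step 1: x=[10.3932] v=[-0.1354]
Step 2: x=[10.3797] v=[-0.2705]
Step 3: x=[10.3595] v=[-0.4050]
Step 4: x=[10.3326] v=[-0.5387]
Step 5: x=[10.2990] v=[-0.6712]
Step 6: x=[10.2589] v=[-0.8023]
Step 7: x=[10.2123] v=[-0.9317]
Step 8: x=[10.1593] v=[-1.0591]
Step 9: x=[10.1001] v=[-1.1843]
Step 10: x=[10.0348] v=[-1.3070]
Step 11: x=[9.9635] v=[-1.4269]
Step 12: x=[9.8863] v=[-1.5438]
Step 13: x=[9.8034] v=[-1.6575]
Step 14: x=[9.7150] v=[-1.7676]
Step 15: x=[9.6213] v=[-1.8740]
Step 16: x=[9.5225] v=[-1.9764]
Step 17: x=[9.4188] v=[-2.0747]
Step 18: x=[9.3104] v=[-2.1686]
Step 19: x=[9.1975] v=[-2.2579]
Step 20: x=[9.0804] v=[-2.3424]
Step 21: x=[8.9593] v=[-2.4220]
Step 22: x=[8.8345] v=[-2.4964]
Step 23: x=[8.7062] v=[-2.5656]
Step 24: x=[8.5747] v=[-2.6293]
Step 25: x=[8.4403] v=[-2.6875]
Step 26: x=[8.3033] v=[-2.7400]
Step 27: x=[8.1640] v=[-2.7867]
Step 28: x=[8.0226] v=[-2.8275]
Step 29: x=[7.8795] v=[-2.8623]
Step 30: x=[7.7349] v=[-2.8911]
Step 31: x=[7.5892] v=[-2.9137]
Step 32: x=[7.4427] v=[-2.9302]
Step 33: x=[7.2957] v=[-2.9405]
Step 34: x=[7.1485] v=[-2.9446]
Step 35: x=[7.0014] v=[-2.9424]
Step 36: x=[6.8547] v=[-2.9340]
Step 37: x=[6.7087] v=[-2.9194]
Step 38: x=[6.5638] v=[-2.8986]
Step 39: x=[6.4202] v=[-2.8717]
Step 40: x=[6.2783] v=[-2.8387]
Step 41: x=[6.1383] v=[-2.7997]
Step 42: x=[6.0006] v=[-2.7548]
Step 43: x=[5.8654] v=[-2.7041]
Step 44: x=[5.7330] v=[-2.6476]
Step 45: x=[5.6037] v=[-2.5855]
Step 46: x=[5.4778] v=[-2.5180]
Step 47: x=[5.3555] v=[-2.4451]
Step 48: x=[5.2371] v=[-2.3671]
Step 49: x=[5.1229] v=[-2.2841]
Step 50: x=[5.0131] v=[-2.1962]
Step 51: x=[4.9079] v=[-2.1037]
Step 52: x=[4.8076] v=[-2.0067]
Step 53: x=[4.7123] v=[-1.9055]
Step 54: x=[4.6223] v=[-1.8003]
Step 55: x=[4.5377] v=[-1.6912]
Step 56: x=[4.4588] v=[-1.5786]
Step 57: x=[4.3857] v=[-1.4626]
Step 58: x=[4.3185] v=[-1.3435]
Step 59: x=[4.2574] v=[-1.2216]
Step 60: x=[4.2025] v=[-1.0971]
Step 61: x=[4.1540] v=[-0.9703]
Step 62: x=[4.1119] v=[-0.8414]
Step 63: x=[4.0764] v=[-0.7108]
Step 64: x=[4.0475] v=[-0.5787]
Step 65: x=[4.0252] v=[-0.4453]
Step 66: x=[4.0097] v=[-0.3110]
Step 67: x=[4.0009] v=[-0.1760]
Step 68: x=[3.9989] v=[-0.0407]
Step 69: x=[4.0036] v=[0.0947]
First v>=0 after going negative at step 69, time=3.4500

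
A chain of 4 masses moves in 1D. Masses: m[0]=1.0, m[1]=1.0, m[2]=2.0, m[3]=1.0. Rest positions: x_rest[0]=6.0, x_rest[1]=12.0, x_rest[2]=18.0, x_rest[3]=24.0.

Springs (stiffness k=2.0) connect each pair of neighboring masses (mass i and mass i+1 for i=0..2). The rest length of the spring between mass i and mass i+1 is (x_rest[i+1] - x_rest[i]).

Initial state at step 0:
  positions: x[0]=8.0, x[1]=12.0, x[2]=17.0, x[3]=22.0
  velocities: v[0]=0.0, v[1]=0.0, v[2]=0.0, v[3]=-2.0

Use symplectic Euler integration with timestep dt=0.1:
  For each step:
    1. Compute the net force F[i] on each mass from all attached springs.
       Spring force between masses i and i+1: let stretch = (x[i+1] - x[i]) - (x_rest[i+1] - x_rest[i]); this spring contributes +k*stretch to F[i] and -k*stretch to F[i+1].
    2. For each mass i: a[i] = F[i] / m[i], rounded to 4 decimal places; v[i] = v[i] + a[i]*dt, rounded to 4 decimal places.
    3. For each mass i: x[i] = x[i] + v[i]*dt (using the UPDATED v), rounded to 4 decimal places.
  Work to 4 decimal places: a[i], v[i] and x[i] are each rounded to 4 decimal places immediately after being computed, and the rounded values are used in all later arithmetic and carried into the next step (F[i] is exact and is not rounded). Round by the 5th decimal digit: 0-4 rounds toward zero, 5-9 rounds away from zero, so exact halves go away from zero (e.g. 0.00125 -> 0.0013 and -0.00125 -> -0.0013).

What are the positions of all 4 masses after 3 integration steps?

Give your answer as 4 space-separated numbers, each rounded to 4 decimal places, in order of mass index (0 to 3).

Answer: 7.7659 12.1121 16.9941 21.5339

Derivation:
Step 0: x=[8.0000 12.0000 17.0000 22.0000] v=[0.0000 0.0000 0.0000 -2.0000]
Step 1: x=[7.9600 12.0200 17.0000 21.8200] v=[-0.4000 0.2000 0.0000 -1.8000]
Step 2: x=[7.8812 12.0584 16.9984 21.6636] v=[-0.7880 0.3840 -0.0160 -1.5640]
Step 3: x=[7.7659 12.1121 16.9941 21.5339] v=[-1.1526 0.5366 -0.0435 -1.2970]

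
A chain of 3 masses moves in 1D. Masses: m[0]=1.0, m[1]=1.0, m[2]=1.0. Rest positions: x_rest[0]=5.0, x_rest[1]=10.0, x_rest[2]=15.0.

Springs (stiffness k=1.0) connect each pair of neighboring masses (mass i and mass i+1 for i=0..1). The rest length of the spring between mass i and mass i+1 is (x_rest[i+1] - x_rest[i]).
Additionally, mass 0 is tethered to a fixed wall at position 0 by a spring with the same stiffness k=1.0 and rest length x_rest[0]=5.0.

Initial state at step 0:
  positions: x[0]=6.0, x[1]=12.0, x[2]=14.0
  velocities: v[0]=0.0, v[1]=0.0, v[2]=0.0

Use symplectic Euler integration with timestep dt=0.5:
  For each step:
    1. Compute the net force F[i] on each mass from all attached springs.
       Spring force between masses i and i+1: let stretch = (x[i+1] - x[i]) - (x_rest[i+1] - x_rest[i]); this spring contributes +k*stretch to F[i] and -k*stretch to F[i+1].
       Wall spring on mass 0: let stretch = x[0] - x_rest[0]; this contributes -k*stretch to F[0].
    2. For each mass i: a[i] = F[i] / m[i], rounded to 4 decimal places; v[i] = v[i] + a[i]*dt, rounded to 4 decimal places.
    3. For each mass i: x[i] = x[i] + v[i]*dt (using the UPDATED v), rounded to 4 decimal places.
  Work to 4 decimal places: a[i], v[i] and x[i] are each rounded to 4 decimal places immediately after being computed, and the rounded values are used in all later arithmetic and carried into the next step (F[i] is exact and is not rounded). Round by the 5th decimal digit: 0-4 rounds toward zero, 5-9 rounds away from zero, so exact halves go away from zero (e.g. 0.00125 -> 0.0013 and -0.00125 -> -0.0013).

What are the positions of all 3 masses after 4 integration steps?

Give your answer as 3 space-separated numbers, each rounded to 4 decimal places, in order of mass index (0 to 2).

Step 0: x=[6.0000 12.0000 14.0000] v=[0.0000 0.0000 0.0000]
Step 1: x=[6.0000 11.0000 14.7500] v=[0.0000 -2.0000 1.5000]
Step 2: x=[5.7500 9.6875 15.8125] v=[-0.5000 -2.6250 2.1250]
Step 3: x=[5.0469 8.9219 16.5938] v=[-1.4063 -1.5313 1.5625]
Step 4: x=[4.0508 9.1055 16.7071] v=[-1.9923 0.3672 0.2266]

Answer: 4.0508 9.1055 16.7071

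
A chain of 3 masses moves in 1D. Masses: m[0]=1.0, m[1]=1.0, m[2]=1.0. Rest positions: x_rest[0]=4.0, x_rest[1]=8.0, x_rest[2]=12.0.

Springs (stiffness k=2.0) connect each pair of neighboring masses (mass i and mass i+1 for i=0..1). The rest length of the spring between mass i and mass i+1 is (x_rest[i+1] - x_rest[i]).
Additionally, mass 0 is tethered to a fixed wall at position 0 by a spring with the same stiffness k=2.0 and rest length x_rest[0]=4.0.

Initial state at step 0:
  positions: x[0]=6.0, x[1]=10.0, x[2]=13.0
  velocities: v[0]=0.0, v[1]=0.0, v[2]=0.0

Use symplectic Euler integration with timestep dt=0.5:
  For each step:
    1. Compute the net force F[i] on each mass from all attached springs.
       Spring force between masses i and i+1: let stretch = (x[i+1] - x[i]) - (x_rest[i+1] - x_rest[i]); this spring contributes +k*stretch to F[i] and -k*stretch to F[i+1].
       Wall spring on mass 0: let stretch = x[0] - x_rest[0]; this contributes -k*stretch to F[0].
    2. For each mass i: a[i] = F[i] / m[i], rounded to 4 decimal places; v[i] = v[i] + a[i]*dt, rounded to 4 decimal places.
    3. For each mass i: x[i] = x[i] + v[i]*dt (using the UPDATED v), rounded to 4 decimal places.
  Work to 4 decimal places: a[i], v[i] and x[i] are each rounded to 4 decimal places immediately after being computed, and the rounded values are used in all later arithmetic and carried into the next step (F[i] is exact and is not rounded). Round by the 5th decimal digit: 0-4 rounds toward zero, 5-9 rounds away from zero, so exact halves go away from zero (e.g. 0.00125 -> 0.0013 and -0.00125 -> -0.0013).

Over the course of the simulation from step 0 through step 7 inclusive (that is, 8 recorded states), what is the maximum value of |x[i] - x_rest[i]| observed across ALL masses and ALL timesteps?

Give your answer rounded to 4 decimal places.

Step 0: x=[6.0000 10.0000 13.0000] v=[0.0000 0.0000 0.0000]
Step 1: x=[5.0000 9.5000 13.5000] v=[-2.0000 -1.0000 1.0000]
Step 2: x=[3.7500 8.7500 14.0000] v=[-2.5000 -1.5000 1.0000]
Step 3: x=[3.1250 8.1250 13.8750] v=[-1.2500 -1.2500 -0.2500]
Step 4: x=[3.4375 7.8750 12.8750] v=[0.6250 -0.5000 -2.0000]
Step 5: x=[4.2500 7.9063 11.3750] v=[1.6250 0.0625 -3.0000]
Step 6: x=[4.7657 7.8438 10.1407] v=[1.0313 -0.1251 -2.4687]
Step 7: x=[4.4376 7.3907 9.7579] v=[-0.6563 -0.9063 -0.7656]
Max displacement = 2.2421

Answer: 2.2421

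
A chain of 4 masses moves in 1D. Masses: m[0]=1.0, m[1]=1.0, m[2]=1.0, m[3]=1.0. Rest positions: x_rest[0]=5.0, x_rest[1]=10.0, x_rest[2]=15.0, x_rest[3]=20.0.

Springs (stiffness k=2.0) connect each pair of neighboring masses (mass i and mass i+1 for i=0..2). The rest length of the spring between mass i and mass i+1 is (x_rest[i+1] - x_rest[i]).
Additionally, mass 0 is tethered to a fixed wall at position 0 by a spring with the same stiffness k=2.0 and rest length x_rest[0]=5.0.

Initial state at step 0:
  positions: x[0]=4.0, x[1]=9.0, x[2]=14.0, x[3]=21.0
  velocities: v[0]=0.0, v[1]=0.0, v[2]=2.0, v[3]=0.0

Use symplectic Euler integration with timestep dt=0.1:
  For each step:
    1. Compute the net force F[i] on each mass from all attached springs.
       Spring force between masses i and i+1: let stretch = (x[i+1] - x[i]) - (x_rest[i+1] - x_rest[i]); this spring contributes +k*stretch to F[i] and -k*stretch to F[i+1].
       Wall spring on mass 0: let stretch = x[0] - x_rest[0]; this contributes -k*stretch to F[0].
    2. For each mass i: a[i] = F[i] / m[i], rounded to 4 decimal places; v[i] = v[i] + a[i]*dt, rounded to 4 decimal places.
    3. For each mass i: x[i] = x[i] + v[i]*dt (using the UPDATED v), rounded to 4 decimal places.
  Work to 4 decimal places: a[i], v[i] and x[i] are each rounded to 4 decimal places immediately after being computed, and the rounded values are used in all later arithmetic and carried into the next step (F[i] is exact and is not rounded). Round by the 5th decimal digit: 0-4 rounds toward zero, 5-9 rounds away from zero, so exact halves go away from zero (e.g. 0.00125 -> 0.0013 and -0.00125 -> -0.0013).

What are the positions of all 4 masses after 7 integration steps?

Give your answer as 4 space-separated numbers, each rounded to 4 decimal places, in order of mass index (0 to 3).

Answer: 4.4792 9.3156 15.8568 20.2610

Derivation:
Step 0: x=[4.0000 9.0000 14.0000 21.0000] v=[0.0000 0.0000 2.0000 0.0000]
Step 1: x=[4.0200 9.0000 14.2400 20.9600] v=[0.2000 0.0000 2.4000 -0.4000]
Step 2: x=[4.0592 9.0052 14.5096 20.8856] v=[0.3920 0.0520 2.6960 -0.7440]
Step 3: x=[4.1161 9.0216 14.7966 20.7837] v=[0.5694 0.1637 2.8703 -1.0192]
Step 4: x=[4.1888 9.0554 15.0879 20.6620] v=[0.7273 0.3376 2.9127 -1.2166]
Step 5: x=[4.2751 9.1125 15.3700 20.5289] v=[0.8629 0.5708 2.8210 -1.3314]
Step 6: x=[4.3726 9.1980 15.6301 20.3926] v=[0.9754 0.8548 2.6013 -1.3632]
Step 7: x=[4.4792 9.3156 15.8568 20.2610] v=[1.0660 1.1761 2.2674 -1.3157]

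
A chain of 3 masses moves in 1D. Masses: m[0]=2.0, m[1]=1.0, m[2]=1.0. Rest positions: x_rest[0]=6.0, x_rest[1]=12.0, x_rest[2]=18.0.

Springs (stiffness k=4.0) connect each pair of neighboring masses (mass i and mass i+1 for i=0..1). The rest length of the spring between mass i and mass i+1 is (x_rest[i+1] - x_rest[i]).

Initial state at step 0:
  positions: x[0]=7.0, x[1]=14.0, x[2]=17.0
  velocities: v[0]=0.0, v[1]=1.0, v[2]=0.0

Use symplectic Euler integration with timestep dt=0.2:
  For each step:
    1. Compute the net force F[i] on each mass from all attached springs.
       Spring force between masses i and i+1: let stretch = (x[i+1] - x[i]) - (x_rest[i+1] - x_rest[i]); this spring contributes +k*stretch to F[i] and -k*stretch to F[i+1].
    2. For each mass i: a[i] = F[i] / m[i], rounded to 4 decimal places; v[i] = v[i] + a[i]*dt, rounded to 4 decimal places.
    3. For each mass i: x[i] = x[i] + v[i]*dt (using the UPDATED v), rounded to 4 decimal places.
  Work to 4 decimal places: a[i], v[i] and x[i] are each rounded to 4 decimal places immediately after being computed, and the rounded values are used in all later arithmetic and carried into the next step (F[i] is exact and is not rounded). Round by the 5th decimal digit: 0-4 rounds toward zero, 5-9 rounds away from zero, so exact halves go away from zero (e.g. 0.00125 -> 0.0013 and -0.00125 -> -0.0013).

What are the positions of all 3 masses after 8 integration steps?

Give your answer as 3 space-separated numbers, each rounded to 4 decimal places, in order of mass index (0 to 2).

Step 0: x=[7.0000 14.0000 17.0000] v=[0.0000 1.0000 0.0000]
Step 1: x=[7.0800 13.5600 17.4800] v=[0.4000 -2.2000 2.4000]
Step 2: x=[7.1984 12.7104 18.2928] v=[0.5920 -4.2480 4.0640]
Step 3: x=[7.2778 11.8721 19.1724] v=[0.3968 -4.1917 4.3981]
Step 4: x=[7.2447 11.4667 19.8440] v=[-0.1655 -2.0269 3.3579]
Step 5: x=[7.0694 11.7262 20.1352] v=[-0.8767 1.2973 1.4561]
Step 6: x=[6.7866 12.5860 20.0410] v=[-1.4140 4.2991 -0.4711]
Step 7: x=[6.4878 13.7107 19.7140] v=[-1.4942 5.6236 -1.6351]
Step 8: x=[6.2868 14.6403 19.3865] v=[-1.0050 4.6479 -1.6377]

Answer: 6.2868 14.6403 19.3865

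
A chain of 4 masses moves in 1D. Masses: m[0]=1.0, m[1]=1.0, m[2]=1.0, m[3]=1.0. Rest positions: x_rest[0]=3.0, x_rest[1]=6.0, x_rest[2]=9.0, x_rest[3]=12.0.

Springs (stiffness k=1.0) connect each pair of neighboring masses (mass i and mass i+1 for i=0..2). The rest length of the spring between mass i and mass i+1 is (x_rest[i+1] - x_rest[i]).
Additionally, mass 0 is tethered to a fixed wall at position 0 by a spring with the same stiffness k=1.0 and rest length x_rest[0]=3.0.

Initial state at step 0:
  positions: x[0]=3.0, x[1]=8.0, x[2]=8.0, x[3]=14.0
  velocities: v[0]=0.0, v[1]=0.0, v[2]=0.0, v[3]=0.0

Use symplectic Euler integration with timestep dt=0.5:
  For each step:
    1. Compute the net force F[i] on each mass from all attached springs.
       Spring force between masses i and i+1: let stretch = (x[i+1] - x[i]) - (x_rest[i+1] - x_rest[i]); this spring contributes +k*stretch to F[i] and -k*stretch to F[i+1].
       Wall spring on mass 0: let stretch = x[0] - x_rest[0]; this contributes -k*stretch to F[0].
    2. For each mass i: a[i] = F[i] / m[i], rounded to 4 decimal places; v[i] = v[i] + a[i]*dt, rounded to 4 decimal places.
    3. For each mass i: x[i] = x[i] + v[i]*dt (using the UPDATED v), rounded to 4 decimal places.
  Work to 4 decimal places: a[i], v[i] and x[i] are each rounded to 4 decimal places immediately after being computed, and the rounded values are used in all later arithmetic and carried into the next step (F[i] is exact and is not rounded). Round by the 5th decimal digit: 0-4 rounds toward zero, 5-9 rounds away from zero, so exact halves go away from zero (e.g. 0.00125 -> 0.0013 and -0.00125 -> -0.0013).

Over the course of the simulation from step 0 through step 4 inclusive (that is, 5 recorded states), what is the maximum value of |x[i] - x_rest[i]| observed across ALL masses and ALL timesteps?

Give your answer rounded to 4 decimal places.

Step 0: x=[3.0000 8.0000 8.0000 14.0000] v=[0.0000 0.0000 0.0000 0.0000]
Step 1: x=[3.5000 6.7500 9.5000 13.2500] v=[1.0000 -2.5000 3.0000 -1.5000]
Step 2: x=[3.9375 5.3750 11.2500 12.3125] v=[0.8750 -2.7500 3.5000 -1.8750]
Step 3: x=[3.7500 5.1094 11.7969 11.8594] v=[-0.3750 -0.5313 1.0938 -0.9063]
Step 4: x=[2.9649 6.1758 10.6876 12.1407] v=[-1.5703 2.1328 -2.2187 0.5625]
Max displacement = 2.7969

Answer: 2.7969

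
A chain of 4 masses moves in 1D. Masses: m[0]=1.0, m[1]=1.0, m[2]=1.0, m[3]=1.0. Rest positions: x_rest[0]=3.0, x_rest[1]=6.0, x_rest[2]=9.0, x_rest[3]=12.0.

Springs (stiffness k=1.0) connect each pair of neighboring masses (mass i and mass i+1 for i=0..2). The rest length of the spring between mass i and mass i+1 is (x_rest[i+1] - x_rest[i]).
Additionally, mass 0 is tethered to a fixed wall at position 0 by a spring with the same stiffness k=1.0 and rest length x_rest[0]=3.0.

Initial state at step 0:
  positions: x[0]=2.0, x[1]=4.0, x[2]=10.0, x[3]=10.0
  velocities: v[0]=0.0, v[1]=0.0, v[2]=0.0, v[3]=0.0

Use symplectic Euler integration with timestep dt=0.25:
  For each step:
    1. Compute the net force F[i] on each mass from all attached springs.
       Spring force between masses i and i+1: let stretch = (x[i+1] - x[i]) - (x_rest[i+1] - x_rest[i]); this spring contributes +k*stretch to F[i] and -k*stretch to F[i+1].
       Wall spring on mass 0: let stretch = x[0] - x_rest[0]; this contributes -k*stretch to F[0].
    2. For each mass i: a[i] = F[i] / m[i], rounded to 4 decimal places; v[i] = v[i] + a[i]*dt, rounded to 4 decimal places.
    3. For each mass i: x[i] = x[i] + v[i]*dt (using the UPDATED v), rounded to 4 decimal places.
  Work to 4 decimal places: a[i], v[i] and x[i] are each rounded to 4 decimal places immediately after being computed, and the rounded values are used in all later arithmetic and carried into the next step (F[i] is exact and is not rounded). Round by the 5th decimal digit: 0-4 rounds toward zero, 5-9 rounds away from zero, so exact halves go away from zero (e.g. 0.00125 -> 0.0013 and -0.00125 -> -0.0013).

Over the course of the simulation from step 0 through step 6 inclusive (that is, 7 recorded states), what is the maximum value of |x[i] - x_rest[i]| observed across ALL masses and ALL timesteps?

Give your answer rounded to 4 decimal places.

Step 0: x=[2.0000 4.0000 10.0000 10.0000] v=[0.0000 0.0000 0.0000 0.0000]
Step 1: x=[2.0000 4.2500 9.6250 10.1875] v=[0.0000 1.0000 -1.5000 0.7500]
Step 2: x=[2.0156 4.6953 8.9492 10.5274] v=[0.0625 1.7813 -2.7031 1.3594]
Step 3: x=[2.0727 5.2390 8.1062 10.9561] v=[0.2285 2.1749 -3.3720 1.7149]
Step 4: x=[2.1982 5.7640 7.2621 11.3942] v=[0.5019 2.1001 -3.3763 1.7524]
Step 5: x=[2.4092 6.1598 6.5827 11.7616] v=[0.8438 1.5832 -2.7178 1.4694]
Step 6: x=[2.7040 6.3476 6.2005 11.9928] v=[1.1792 0.7513 -1.5288 0.9247]
Max displacement = 2.7995

Answer: 2.7995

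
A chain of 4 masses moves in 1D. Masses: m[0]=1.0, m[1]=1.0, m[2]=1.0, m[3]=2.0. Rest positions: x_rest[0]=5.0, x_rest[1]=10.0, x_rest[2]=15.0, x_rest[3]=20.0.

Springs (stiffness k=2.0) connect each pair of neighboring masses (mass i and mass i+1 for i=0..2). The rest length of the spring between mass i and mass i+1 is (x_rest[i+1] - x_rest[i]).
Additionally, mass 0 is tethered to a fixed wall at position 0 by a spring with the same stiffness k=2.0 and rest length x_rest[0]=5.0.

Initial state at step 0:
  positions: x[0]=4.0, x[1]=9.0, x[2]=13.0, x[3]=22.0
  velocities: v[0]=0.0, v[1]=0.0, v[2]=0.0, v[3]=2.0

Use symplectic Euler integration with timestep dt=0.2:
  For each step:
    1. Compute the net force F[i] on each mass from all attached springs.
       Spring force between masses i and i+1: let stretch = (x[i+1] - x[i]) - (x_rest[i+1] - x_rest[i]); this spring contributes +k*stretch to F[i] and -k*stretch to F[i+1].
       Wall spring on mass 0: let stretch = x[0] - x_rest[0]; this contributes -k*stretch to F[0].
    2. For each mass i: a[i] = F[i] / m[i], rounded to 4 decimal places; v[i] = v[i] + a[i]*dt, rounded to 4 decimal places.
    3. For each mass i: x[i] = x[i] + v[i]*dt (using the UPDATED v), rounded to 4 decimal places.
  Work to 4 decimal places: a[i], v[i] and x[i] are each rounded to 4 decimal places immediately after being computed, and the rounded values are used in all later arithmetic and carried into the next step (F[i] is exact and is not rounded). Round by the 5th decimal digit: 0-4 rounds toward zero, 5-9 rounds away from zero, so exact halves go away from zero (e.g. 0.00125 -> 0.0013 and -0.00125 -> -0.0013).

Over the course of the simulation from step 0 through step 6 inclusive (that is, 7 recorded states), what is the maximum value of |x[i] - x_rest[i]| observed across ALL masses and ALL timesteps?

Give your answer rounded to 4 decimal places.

Step 0: x=[4.0000 9.0000 13.0000 22.0000] v=[0.0000 0.0000 0.0000 2.0000]
Step 1: x=[4.0800 8.9200 13.4000 22.2400] v=[0.4000 -0.4000 2.0000 1.2000]
Step 2: x=[4.2208 8.8112 14.1488 22.3264] v=[0.7040 -0.5440 3.7440 0.4320]
Step 3: x=[4.3912 8.7622 15.1248 22.2857] v=[0.8518 -0.2451 4.8800 -0.2035]
Step 4: x=[4.5599 8.8725 16.1647 22.1586] v=[0.8437 0.5515 5.1993 -0.6357]
Step 5: x=[4.7089 9.2212 17.1007 21.9917] v=[0.7448 1.7433 4.6800 -0.8345]
Step 6: x=[4.8421 9.8392 17.7976 21.8292] v=[0.6662 3.0902 3.4846 -0.8127]
Max displacement = 2.7976

Answer: 2.7976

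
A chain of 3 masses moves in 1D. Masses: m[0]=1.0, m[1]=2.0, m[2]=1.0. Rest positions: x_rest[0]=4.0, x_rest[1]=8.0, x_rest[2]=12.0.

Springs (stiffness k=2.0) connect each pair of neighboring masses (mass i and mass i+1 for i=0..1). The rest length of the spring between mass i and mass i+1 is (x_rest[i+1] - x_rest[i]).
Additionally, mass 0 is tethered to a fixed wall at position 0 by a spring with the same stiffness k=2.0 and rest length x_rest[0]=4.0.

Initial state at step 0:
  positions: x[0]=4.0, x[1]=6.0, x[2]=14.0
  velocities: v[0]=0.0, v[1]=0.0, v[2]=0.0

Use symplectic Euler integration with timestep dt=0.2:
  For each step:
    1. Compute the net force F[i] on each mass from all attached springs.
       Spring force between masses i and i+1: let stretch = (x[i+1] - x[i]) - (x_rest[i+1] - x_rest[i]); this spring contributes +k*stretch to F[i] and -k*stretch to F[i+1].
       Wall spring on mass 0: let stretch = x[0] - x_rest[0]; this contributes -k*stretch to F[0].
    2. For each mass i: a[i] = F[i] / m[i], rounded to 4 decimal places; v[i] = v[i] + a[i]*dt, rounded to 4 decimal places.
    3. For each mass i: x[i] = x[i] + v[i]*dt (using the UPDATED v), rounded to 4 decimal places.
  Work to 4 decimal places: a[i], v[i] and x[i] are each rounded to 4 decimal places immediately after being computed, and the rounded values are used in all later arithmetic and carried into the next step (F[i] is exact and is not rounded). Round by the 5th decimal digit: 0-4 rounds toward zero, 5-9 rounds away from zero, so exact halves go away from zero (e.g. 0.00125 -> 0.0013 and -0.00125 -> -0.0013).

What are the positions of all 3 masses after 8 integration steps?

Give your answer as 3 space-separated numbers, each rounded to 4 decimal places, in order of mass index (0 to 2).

Answer: 3.8726 9.1138 9.2909

Derivation:
Step 0: x=[4.0000 6.0000 14.0000] v=[0.0000 0.0000 0.0000]
Step 1: x=[3.8400 6.2400 13.6800] v=[-0.8000 1.2000 -1.6000]
Step 2: x=[3.5648 6.6816 13.0848] v=[-1.3760 2.2080 -2.9760]
Step 3: x=[3.2538 7.2547 12.2973] v=[-1.5552 2.8653 -3.9373]
Step 4: x=[3.0025 7.8694 11.4264] v=[-1.2564 3.0736 -4.3543]
Step 5: x=[2.9004 8.4317 10.5910] v=[-0.5106 2.8116 -4.1771]
Step 6: x=[3.0088 8.8591 9.9028] v=[0.5418 2.1372 -3.4408]
Step 7: x=[3.3445 9.0943 9.4511] v=[1.6784 1.1759 -2.2583]
Step 8: x=[3.8726 9.1138 9.2909] v=[2.6405 0.0973 -0.8010]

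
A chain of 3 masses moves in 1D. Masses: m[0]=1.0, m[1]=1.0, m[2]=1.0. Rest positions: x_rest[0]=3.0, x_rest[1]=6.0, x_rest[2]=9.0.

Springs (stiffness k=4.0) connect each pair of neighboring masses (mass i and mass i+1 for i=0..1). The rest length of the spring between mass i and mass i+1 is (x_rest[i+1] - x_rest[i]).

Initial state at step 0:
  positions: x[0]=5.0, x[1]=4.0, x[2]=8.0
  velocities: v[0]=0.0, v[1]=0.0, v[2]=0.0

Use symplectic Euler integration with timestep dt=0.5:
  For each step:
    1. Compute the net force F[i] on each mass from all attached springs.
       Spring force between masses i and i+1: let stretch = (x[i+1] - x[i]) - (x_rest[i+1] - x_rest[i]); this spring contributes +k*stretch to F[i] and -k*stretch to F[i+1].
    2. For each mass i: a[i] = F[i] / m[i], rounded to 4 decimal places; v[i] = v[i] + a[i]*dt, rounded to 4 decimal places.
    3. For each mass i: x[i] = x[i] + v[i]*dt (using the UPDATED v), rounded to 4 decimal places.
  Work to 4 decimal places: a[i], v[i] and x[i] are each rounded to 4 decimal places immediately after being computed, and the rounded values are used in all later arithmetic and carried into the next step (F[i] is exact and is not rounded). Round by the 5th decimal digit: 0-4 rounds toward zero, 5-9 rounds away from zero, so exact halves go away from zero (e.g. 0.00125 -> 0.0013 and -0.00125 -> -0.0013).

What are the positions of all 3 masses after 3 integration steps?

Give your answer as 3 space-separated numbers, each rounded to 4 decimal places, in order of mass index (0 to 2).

Step 0: x=[5.0000 4.0000 8.0000] v=[0.0000 0.0000 0.0000]
Step 1: x=[1.0000 9.0000 7.0000] v=[-8.0000 10.0000 -2.0000]
Step 2: x=[2.0000 4.0000 11.0000] v=[2.0000 -10.0000 8.0000]
Step 3: x=[2.0000 4.0000 11.0000] v=[0.0000 0.0000 0.0000]

Answer: 2.0000 4.0000 11.0000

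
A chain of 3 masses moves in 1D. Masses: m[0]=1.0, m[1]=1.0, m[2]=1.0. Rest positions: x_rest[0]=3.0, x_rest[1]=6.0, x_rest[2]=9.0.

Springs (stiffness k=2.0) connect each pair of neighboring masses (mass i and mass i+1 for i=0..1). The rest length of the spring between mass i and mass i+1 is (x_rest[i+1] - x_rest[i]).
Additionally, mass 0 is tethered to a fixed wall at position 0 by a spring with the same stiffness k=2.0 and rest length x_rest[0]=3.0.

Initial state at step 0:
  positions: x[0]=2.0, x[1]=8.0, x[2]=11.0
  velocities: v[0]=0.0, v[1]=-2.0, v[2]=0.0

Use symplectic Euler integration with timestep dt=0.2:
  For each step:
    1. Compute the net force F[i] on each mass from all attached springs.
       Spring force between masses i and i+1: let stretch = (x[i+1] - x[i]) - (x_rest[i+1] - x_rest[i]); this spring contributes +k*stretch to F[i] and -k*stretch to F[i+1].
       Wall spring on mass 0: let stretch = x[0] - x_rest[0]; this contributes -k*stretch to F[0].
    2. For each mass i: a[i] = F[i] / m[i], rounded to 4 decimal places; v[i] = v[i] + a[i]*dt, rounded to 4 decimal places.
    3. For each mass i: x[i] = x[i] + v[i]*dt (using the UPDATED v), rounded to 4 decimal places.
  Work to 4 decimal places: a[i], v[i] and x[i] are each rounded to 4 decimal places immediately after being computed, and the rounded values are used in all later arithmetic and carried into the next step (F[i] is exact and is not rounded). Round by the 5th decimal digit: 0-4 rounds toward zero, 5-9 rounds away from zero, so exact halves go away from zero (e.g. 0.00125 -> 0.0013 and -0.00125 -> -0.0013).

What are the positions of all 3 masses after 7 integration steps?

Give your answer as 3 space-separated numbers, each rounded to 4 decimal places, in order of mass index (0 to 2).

Answer: 4.1256 5.6395 8.6721

Derivation:
Step 0: x=[2.0000 8.0000 11.0000] v=[0.0000 -2.0000 0.0000]
Step 1: x=[2.3200 7.3600 11.0000] v=[1.6000 -3.2000 0.0000]
Step 2: x=[2.8576 6.6080 10.9488] v=[2.6880 -3.7600 -0.2560]
Step 3: x=[3.4666 5.9032 10.7903] v=[3.0451 -3.5238 -0.7923]
Step 4: x=[3.9932 5.3945 10.4809] v=[2.6331 -2.5436 -1.5471]
Step 5: x=[4.3125 5.1806 10.0046] v=[1.5963 -1.0696 -2.3817]
Step 6: x=[4.3562 5.2832 9.3823] v=[0.2185 0.5128 -3.1113]
Step 7: x=[4.1256 5.6395 8.6721] v=[-1.1532 1.7816 -3.5509]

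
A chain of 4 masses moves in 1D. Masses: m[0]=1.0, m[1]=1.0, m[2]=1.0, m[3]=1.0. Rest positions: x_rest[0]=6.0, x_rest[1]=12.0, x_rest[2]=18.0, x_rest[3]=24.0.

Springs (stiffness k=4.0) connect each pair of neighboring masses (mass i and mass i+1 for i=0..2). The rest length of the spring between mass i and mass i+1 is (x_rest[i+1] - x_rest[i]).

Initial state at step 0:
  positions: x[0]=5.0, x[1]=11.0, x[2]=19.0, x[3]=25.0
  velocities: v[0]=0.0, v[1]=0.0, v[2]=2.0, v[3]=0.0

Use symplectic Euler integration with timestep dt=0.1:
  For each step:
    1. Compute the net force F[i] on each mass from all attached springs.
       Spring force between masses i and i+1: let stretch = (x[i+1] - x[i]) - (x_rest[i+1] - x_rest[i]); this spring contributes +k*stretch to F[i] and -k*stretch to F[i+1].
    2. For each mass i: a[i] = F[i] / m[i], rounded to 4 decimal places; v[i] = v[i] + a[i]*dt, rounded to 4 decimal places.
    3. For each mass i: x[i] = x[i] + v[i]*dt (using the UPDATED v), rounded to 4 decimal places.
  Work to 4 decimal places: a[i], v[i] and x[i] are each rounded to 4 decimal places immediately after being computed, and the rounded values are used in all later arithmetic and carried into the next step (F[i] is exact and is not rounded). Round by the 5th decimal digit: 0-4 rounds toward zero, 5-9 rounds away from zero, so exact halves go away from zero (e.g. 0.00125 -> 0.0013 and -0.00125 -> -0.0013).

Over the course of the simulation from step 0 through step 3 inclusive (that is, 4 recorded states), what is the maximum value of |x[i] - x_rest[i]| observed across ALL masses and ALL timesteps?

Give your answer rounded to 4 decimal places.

Step 0: x=[5.0000 11.0000 19.0000 25.0000] v=[0.0000 0.0000 2.0000 0.0000]
Step 1: x=[5.0000 11.0800 19.1200 25.0000] v=[0.0000 0.8000 1.2000 0.0000]
Step 2: x=[5.0032 11.2384 19.1536 25.0048] v=[0.0320 1.5840 0.3360 0.0480]
Step 3: x=[5.0158 11.4640 19.1046 25.0156] v=[0.1261 2.2560 -0.4896 0.1075]
Max displacement = 1.1536

Answer: 1.1536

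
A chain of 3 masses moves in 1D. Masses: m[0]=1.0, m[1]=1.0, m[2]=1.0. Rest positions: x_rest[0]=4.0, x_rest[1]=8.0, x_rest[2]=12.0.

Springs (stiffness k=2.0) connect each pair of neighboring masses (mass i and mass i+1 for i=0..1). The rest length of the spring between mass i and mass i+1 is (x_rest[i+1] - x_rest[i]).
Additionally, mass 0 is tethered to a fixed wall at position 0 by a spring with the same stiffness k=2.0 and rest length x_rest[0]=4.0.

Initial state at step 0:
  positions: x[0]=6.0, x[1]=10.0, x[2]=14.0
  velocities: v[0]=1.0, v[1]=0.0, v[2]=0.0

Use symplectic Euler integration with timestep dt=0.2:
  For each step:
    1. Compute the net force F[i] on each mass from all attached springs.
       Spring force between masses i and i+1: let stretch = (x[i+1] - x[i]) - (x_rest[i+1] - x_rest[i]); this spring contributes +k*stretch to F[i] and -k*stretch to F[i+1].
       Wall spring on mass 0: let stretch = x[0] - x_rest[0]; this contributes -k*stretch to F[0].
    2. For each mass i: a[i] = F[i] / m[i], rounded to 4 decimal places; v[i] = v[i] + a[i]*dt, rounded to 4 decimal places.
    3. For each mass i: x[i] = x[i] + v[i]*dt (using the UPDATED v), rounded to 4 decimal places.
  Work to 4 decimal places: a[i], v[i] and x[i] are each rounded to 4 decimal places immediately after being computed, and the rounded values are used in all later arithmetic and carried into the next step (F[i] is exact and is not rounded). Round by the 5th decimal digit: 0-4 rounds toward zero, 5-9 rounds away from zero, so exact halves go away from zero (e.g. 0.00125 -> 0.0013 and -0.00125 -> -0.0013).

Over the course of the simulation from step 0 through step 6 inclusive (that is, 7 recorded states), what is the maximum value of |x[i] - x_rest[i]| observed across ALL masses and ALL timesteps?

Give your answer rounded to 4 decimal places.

Step 0: x=[6.0000 10.0000 14.0000] v=[1.0000 0.0000 0.0000]
Step 1: x=[6.0400 10.0000 14.0000] v=[0.2000 0.0000 0.0000]
Step 2: x=[5.9136 10.0032 14.0000] v=[-0.6320 0.0160 0.0000]
Step 3: x=[5.6413 9.9990 14.0003] v=[-1.3616 -0.0211 0.0013]
Step 4: x=[5.2663 9.9663 14.0005] v=[-1.8750 -0.1637 0.0008]
Step 5: x=[4.8460 9.8803 13.9979] v=[-2.1015 -0.4300 -0.0129]
Step 6: x=[4.4408 9.7210 13.9859] v=[-2.0262 -0.7967 -0.0599]
Max displacement = 2.0400

Answer: 2.0400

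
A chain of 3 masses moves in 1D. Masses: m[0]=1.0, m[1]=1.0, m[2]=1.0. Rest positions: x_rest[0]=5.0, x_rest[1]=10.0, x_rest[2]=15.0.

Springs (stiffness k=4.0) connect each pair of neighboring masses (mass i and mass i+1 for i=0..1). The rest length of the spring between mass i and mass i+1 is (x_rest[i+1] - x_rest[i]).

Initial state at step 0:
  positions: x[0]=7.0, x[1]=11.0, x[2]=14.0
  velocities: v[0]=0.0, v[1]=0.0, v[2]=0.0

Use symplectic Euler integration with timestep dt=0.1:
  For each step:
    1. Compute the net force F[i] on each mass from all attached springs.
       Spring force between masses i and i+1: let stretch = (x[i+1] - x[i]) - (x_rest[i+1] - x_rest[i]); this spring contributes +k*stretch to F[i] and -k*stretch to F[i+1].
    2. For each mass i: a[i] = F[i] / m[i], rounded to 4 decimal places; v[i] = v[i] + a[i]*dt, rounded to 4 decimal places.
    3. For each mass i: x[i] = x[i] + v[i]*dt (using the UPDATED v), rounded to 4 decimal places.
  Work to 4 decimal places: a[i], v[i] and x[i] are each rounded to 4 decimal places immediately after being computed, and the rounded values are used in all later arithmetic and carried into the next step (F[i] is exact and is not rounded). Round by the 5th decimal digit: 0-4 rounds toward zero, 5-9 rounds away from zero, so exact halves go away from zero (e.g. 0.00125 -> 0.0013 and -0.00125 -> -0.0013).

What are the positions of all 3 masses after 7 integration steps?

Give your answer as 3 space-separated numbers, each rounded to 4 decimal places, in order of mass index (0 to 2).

Answer: 5.9155 10.3748 15.7099

Derivation:
Step 0: x=[7.0000 11.0000 14.0000] v=[0.0000 0.0000 0.0000]
Step 1: x=[6.9600 10.9600 14.0800] v=[-0.4000 -0.4000 0.8000]
Step 2: x=[6.8800 10.8848 14.2352] v=[-0.8000 -0.7520 1.5520]
Step 3: x=[6.7602 10.7834 14.4564] v=[-1.1981 -1.0138 2.2118]
Step 4: x=[6.6013 10.6680 14.7307] v=[-1.5888 -1.1539 2.7426]
Step 5: x=[6.4051 10.5525 15.0425] v=[-1.9621 -1.1555 3.1175]
Step 6: x=[6.1748 10.4507 15.3747] v=[-2.3031 -1.0185 3.3215]
Step 7: x=[5.9155 10.3748 15.7099] v=[-2.5927 -0.7593 3.3519]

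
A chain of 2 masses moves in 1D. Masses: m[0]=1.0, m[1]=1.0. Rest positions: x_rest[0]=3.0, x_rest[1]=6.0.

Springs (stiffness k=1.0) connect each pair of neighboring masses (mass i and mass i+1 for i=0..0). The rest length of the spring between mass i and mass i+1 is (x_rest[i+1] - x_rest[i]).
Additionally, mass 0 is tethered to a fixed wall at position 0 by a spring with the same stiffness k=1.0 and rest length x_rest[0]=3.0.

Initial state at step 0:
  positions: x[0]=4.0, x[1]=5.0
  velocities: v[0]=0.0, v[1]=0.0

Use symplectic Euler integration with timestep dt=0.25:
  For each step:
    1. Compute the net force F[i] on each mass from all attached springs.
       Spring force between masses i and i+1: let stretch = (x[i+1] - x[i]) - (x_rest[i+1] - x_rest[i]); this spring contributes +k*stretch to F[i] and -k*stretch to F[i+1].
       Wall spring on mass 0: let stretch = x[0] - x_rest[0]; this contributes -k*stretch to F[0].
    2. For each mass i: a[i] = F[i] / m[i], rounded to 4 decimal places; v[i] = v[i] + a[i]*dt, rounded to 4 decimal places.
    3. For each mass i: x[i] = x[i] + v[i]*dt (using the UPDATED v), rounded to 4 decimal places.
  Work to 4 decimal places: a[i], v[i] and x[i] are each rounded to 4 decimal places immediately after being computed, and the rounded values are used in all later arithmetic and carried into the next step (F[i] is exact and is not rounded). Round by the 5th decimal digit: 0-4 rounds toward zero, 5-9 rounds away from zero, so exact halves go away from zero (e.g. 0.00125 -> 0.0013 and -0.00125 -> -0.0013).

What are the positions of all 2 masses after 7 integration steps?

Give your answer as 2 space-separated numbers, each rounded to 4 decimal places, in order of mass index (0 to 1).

Answer: 1.7406 6.6255

Derivation:
Step 0: x=[4.0000 5.0000] v=[0.0000 0.0000]
Step 1: x=[3.8125 5.1250] v=[-0.7500 0.5000]
Step 2: x=[3.4688 5.3555] v=[-1.3750 0.9219]
Step 3: x=[3.0262 5.6556] v=[-1.7705 1.2002]
Step 4: x=[2.5588 5.9788] v=[-1.8697 1.2929]
Step 5: x=[2.1452 6.2758] v=[-1.6544 1.1879]
Step 6: x=[1.8557 6.5021] v=[-1.1581 0.9053]
Step 7: x=[1.7406 6.6255] v=[-0.4604 0.4937]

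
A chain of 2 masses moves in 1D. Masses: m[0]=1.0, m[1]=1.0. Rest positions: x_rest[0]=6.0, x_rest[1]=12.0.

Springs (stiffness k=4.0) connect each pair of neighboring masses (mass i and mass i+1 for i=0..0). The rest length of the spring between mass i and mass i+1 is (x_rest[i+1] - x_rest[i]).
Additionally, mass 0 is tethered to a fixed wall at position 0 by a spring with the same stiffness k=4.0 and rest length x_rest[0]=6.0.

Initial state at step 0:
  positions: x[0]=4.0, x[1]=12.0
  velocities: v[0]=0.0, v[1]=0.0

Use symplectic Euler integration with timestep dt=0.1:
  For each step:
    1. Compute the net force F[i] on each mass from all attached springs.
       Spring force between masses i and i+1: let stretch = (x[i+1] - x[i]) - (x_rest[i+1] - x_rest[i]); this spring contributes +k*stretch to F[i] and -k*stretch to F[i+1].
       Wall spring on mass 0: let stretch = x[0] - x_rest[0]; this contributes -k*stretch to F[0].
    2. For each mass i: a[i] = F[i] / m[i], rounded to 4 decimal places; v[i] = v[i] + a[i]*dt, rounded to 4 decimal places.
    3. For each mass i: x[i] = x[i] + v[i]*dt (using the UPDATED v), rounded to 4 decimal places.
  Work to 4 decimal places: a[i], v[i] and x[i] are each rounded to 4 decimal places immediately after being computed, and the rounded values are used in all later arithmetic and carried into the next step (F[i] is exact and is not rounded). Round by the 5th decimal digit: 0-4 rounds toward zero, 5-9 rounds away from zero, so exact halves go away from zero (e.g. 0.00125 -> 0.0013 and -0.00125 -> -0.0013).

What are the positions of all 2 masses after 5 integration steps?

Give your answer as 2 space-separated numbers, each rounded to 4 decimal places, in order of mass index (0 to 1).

Step 0: x=[4.0000 12.0000] v=[0.0000 0.0000]
Step 1: x=[4.1600 11.9200] v=[1.6000 -0.8000]
Step 2: x=[4.4640 11.7696] v=[3.0400 -1.5040]
Step 3: x=[4.8817 11.5670] v=[4.1766 -2.0262]
Step 4: x=[5.3715 11.3370] v=[4.8980 -2.3003]
Step 5: x=[5.8851 11.1084] v=[5.1356 -2.2865]

Answer: 5.8851 11.1084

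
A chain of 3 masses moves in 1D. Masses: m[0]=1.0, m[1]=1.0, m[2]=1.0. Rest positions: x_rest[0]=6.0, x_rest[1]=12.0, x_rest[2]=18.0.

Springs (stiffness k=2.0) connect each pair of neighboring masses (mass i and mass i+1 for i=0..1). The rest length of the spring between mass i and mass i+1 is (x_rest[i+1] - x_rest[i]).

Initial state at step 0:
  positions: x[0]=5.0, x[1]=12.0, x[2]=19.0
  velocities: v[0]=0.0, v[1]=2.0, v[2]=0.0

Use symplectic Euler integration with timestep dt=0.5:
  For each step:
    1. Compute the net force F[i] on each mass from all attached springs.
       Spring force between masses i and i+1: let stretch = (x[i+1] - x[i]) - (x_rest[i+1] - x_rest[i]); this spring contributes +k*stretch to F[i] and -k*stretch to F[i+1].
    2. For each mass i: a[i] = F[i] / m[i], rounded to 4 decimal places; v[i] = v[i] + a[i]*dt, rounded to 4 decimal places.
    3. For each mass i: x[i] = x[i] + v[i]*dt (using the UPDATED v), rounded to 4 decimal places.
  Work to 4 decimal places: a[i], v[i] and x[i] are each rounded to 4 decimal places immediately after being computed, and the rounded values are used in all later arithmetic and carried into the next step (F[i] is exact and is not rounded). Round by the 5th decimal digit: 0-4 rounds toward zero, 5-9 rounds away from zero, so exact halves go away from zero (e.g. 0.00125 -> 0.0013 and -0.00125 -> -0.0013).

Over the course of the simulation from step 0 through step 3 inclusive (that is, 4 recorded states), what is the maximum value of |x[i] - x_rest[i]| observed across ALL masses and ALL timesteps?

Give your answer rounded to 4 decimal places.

Answer: 2.1250

Derivation:
Step 0: x=[5.0000 12.0000 19.0000] v=[0.0000 2.0000 0.0000]
Step 1: x=[5.5000 13.0000 18.5000] v=[1.0000 2.0000 -1.0000]
Step 2: x=[6.7500 13.0000 18.2500] v=[2.5000 0.0000 -0.5000]
Step 3: x=[8.1250 12.5000 18.3750] v=[2.7500 -1.0000 0.2500]
Max displacement = 2.1250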